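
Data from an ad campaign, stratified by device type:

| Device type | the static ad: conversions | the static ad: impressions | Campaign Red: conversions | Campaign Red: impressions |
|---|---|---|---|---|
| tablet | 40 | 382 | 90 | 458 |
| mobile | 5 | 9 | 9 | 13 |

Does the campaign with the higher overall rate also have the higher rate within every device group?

Tablet: the static ad 40/382 = 10.5%, Campaign Red 90/458 = 19.7% → Campaign Red
Mobile: the static ad 5/9 = 55.6%, Campaign Red 9/13 = 69.2% → Campaign Red
Overall: the static ad 45/391 = 11.5%, Campaign Red 99/471 = 21.0% → Campaign Red
Campaign Red wins overall and in every device group — no reversal.

Yes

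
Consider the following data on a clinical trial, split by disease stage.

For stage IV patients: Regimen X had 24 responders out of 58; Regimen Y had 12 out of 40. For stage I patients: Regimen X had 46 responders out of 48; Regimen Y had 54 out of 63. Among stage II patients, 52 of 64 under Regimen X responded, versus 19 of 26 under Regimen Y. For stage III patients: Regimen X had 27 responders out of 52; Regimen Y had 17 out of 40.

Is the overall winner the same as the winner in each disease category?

Yes

Stage IV: Regimen X 24/58 = 41.4%, Regimen Y 12/40 = 30.0% → Regimen X
Stage I: Regimen X 46/48 = 95.8%, Regimen Y 54/63 = 85.7% → Regimen X
Stage II: Regimen X 52/64 = 81.2%, Regimen Y 19/26 = 73.1% → Regimen X
Stage III: Regimen X 27/52 = 51.9%, Regimen Y 17/40 = 42.5% → Regimen X
Overall: Regimen X 149/222 = 67.1%, Regimen Y 102/169 = 60.4% → Regimen X
Regimen X wins overall and in every disease group — no reversal.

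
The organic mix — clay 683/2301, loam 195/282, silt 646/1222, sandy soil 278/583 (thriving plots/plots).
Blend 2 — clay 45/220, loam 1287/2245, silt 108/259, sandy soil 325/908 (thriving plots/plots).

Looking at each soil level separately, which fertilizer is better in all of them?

the organic mix

Clay: the organic mix 683/2301 = 29.7%, Blend 2 45/220 = 20.5% → the organic mix
Loam: the organic mix 195/282 = 69.1%, Blend 2 1287/2245 = 57.3% → the organic mix
Silt: the organic mix 646/1222 = 52.9%, Blend 2 108/259 = 41.7% → the organic mix
Sandy soil: the organic mix 278/583 = 47.7%, Blend 2 325/908 = 35.8% → the organic mix
The organic mix has the higher rate in all 4 groups.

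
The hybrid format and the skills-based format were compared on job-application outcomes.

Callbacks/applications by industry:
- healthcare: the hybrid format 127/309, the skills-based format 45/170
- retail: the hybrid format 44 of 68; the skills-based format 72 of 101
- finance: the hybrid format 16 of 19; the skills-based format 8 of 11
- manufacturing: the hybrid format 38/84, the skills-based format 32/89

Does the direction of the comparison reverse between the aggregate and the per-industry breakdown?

Healthcare: the hybrid format 127/309 = 41.1%, the skills-based format 45/170 = 26.5% → the hybrid format
Retail: the hybrid format 44/68 = 64.7%, the skills-based format 72/101 = 71.3% → the skills-based format
Finance: the hybrid format 16/19 = 84.2%, the skills-based format 8/11 = 72.7% → the hybrid format
Manufacturing: the hybrid format 38/84 = 45.2%, the skills-based format 32/89 = 36.0% → the hybrid format
Overall: the hybrid format 225/480 = 46.9%, the skills-based format 157/371 = 42.3% → the hybrid format
Neither sweeps: the hybrid format wins 3 of 4 groups, the skills-based format wins 1. The hybrid format wins overall but not every group — no Simpson reversal.

No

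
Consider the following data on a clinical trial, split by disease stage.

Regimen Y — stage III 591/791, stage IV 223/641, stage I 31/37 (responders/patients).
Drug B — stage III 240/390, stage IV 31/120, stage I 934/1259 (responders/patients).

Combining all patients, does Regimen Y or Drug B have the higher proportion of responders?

Drug B

Stage III: Regimen Y 591/791 = 74.7%, Drug B 240/390 = 61.5% → Regimen Y
Stage IV: Regimen Y 223/641 = 34.8%, Drug B 31/120 = 25.8% → Regimen Y
Stage I: Regimen Y 31/37 = 83.8%, Drug B 934/1259 = 74.2% → Regimen Y
Overall: Regimen Y 845/1469 = 57.5%, Drug B 1205/1769 = 68.1% → Drug B
(Regimen Y wins every disease group but Drug B wins overall — Regimen Y's patients skew toward the low-rate stage IV group.)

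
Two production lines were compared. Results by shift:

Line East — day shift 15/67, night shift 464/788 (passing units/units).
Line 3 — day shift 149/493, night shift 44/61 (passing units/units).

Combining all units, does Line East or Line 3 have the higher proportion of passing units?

Line East

Day shift: Line East 15/67 = 22.4%, Line 3 149/493 = 30.2% → Line 3
Night shift: Line East 464/788 = 58.9%, Line 3 44/61 = 72.1% → Line 3
Overall: Line East 479/855 = 56.0%, Line 3 193/554 = 34.8% → Line East
(Line 3 wins every shift group but Line East wins overall — Line 3's units skew toward the low-rate day shift group.)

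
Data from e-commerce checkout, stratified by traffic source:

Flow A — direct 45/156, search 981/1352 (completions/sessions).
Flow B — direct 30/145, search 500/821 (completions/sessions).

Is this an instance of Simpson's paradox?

No

Direct: Flow A 45/156 = 28.8%, Flow B 30/145 = 20.7% → Flow A
Search: Flow A 981/1352 = 72.6%, Flow B 500/821 = 60.9% → Flow A
Overall: Flow A 1026/1508 = 68.0%, Flow B 530/966 = 54.9% → Flow A
Flow A wins overall and in every traffic group — no reversal.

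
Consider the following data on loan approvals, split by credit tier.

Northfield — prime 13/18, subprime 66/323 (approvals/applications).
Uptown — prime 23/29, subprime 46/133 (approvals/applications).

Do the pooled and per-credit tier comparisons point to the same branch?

Yes

Prime: Northfield 13/18 = 72.2%, Uptown 23/29 = 79.3% → Uptown
Subprime: Northfield 66/323 = 20.4%, Uptown 46/133 = 34.6% → Uptown
Overall: Northfield 79/341 = 23.2%, Uptown 69/162 = 42.6% → Uptown
Uptown wins overall and in every credit group — no reversal.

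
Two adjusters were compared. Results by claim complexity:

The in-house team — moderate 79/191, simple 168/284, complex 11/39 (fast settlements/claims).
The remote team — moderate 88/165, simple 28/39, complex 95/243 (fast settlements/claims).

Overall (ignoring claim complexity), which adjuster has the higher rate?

Moderate: the in-house team 79/191 = 41.4%, the remote team 88/165 = 53.3% → the remote team
Simple: the in-house team 168/284 = 59.2%, the remote team 28/39 = 71.8% → the remote team
Complex: the in-house team 11/39 = 28.2%, the remote team 95/243 = 39.1% → the remote team
Overall: the in-house team 258/514 = 50.2%, the remote team 211/447 = 47.2% → the in-house team
(The remote team wins every claim group but the in-house team wins overall — the remote team's claims skew toward the low-rate complex group.)

the in-house team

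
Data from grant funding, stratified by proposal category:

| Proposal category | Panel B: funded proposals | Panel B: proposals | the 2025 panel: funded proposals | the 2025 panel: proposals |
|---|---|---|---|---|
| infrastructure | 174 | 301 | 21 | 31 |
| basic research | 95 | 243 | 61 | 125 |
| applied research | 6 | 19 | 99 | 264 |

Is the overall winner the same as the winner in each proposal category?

No

Infrastructure: Panel B 174/301 = 57.8%, the 2025 panel 21/31 = 67.7% → the 2025 panel
Basic research: Panel B 95/243 = 39.1%, the 2025 panel 61/125 = 48.8% → the 2025 panel
Applied research: Panel B 6/19 = 31.6%, the 2025 panel 99/264 = 37.5% → the 2025 panel
Overall: Panel B 275/563 = 48.8%, the 2025 panel 181/420 = 43.1% → Panel B
The 2025 panel wins each proposal group but Panel B wins overall — the comparison reverses. The 2025 panel's proposals skew toward applied research, which has a lower base rate.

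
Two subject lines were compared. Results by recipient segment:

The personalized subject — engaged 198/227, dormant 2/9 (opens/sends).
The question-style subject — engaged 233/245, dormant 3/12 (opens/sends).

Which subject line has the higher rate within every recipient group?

Engaged: the personalized subject 198/227 = 87.2%, the question-style subject 233/245 = 95.1% → the question-style subject
Dormant: the personalized subject 2/9 = 22.2%, the question-style subject 3/12 = 25.0% → the question-style subject
The question-style subject has the higher rate in both groups.

the question-style subject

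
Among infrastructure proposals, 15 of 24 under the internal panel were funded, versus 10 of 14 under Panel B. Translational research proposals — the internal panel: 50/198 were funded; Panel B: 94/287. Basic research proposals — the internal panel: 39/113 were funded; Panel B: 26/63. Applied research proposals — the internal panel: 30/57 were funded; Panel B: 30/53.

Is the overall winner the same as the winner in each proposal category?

Infrastructure: the internal panel 15/24 = 62.5%, Panel B 10/14 = 71.4% → Panel B
Translational research: the internal panel 50/198 = 25.3%, Panel B 94/287 = 32.8% → Panel B
Basic research: the internal panel 39/113 = 34.5%, Panel B 26/63 = 41.3% → Panel B
Applied research: the internal panel 30/57 = 52.6%, Panel B 30/53 = 56.6% → Panel B
Overall: the internal panel 134/392 = 34.2%, Panel B 160/417 = 38.4% → Panel B
Panel B wins overall and in every proposal group — no reversal.

Yes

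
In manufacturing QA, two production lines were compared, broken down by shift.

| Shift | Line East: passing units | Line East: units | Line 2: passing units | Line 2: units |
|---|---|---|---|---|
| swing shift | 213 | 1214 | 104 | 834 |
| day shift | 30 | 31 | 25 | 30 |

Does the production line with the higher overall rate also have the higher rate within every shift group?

Swing shift: Line East 213/1214 = 17.5%, Line 2 104/834 = 12.5% → Line East
Day shift: Line East 30/31 = 96.8%, Line 2 25/30 = 83.3% → Line East
Overall: Line East 243/1245 = 19.5%, Line 2 129/864 = 14.9% → Line East
Line East wins overall and in every shift group — no reversal.

Yes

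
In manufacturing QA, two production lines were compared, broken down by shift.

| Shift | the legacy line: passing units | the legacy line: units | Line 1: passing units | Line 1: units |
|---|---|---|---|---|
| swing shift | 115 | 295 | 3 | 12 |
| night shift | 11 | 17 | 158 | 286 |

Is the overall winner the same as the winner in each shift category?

Swing shift: the legacy line 115/295 = 39.0%, Line 1 3/12 = 25.0% → the legacy line
Night shift: the legacy line 11/17 = 64.7%, Line 1 158/286 = 55.2% → the legacy line
Overall: the legacy line 126/312 = 40.4%, Line 1 161/298 = 54.0% → Line 1
The legacy line wins each shift group but Line 1 wins overall — the comparison reverses. The legacy line's units skew toward swing shift, which has a lower base rate.

No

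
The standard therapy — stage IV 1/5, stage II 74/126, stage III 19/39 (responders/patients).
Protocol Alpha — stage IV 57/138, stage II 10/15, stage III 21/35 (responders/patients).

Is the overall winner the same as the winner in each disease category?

No

Stage IV: the standard therapy 1/5 = 20.0%, Protocol Alpha 57/138 = 41.3% → Protocol Alpha
Stage II: the standard therapy 74/126 = 58.7%, Protocol Alpha 10/15 = 66.7% → Protocol Alpha
Stage III: the standard therapy 19/39 = 48.7%, Protocol Alpha 21/35 = 60.0% → Protocol Alpha
Overall: the standard therapy 94/170 = 55.3%, Protocol Alpha 88/188 = 46.8% → the standard therapy
Protocol Alpha wins each disease group but the standard therapy wins overall — the comparison reverses. Protocol Alpha's patients skew toward stage IV, which has a lower base rate.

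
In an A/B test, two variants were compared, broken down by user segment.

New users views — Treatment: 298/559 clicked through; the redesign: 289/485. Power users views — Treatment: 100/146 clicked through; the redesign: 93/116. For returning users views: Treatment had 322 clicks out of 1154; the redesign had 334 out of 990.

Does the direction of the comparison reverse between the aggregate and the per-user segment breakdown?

New users: Treatment 298/559 = 53.3%, the redesign 289/485 = 59.6% → the redesign
Power users: Treatment 100/146 = 68.5%, the redesign 93/116 = 80.2% → the redesign
Returning users: Treatment 322/1154 = 27.9%, the redesign 334/990 = 33.7% → the redesign
Overall: Treatment 720/1859 = 38.7%, the redesign 716/1591 = 45.0% → the redesign
The redesign wins overall and in every user group — no reversal.

No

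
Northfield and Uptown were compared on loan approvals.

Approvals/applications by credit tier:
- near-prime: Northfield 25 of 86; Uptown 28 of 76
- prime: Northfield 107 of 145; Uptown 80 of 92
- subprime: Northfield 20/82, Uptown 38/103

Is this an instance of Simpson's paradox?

Near-prime: Northfield 25/86 = 29.1%, Uptown 28/76 = 36.8% → Uptown
Prime: Northfield 107/145 = 73.8%, Uptown 80/92 = 87.0% → Uptown
Subprime: Northfield 20/82 = 24.4%, Uptown 38/103 = 36.9% → Uptown
Overall: Northfield 152/313 = 48.6%, Uptown 146/271 = 53.9% → Uptown
Uptown wins overall and in every credit group — no reversal.

No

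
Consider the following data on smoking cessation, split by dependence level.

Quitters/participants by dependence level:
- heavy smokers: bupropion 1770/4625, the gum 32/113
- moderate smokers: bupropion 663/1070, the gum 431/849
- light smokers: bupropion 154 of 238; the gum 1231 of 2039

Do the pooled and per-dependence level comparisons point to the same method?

No

Heavy smokers: bupropion 1770/4625 = 38.3%, the gum 32/113 = 28.3% → bupropion
Moderate smokers: bupropion 663/1070 = 62.0%, the gum 431/849 = 50.8% → bupropion
Light smokers: bupropion 154/238 = 64.7%, the gum 1231/2039 = 60.4% → bupropion
Overall: bupropion 2587/5933 = 43.6%, the gum 1694/3001 = 56.4% → the gum
Bupropion wins each dependence group but the gum wins overall — the comparison reverses. Bupropion's participants skew toward heavy smokers, which has a lower base rate.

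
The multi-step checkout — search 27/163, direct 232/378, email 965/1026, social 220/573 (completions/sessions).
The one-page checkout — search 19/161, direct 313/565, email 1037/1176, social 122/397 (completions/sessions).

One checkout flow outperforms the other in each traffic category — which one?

Search: the multi-step checkout 27/163 = 16.6%, the one-page checkout 19/161 = 11.8% → the multi-step checkout
Direct: the multi-step checkout 232/378 = 61.4%, the one-page checkout 313/565 = 55.4% → the multi-step checkout
Email: the multi-step checkout 965/1026 = 94.1%, the one-page checkout 1037/1176 = 88.2% → the multi-step checkout
Social: the multi-step checkout 220/573 = 38.4%, the one-page checkout 122/397 = 30.7% → the multi-step checkout
The multi-step checkout has the higher rate in all 4 groups.

the multi-step checkout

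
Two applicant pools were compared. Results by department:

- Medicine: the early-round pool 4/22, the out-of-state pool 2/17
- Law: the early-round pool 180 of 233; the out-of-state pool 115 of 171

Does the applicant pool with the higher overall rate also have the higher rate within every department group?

Medicine: the early-round pool 4/22 = 18.2%, the out-of-state pool 2/17 = 11.8% → the early-round pool
Law: the early-round pool 180/233 = 77.3%, the out-of-state pool 115/171 = 67.3% → the early-round pool
Overall: the early-round pool 184/255 = 72.2%, the out-of-state pool 117/188 = 62.2% → the early-round pool
The early-round pool wins overall and in every department group — no reversal.

Yes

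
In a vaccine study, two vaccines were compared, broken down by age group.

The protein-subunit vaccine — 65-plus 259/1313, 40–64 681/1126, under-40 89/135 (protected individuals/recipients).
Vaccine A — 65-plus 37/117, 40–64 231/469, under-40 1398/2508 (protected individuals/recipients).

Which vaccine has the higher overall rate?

Vaccine A

65-plus: the protein-subunit vaccine 259/1313 = 19.7%, Vaccine A 37/117 = 31.6% → Vaccine A
40–64: the protein-subunit vaccine 681/1126 = 60.5%, Vaccine A 231/469 = 49.3% → the protein-subunit vaccine
Under-40: the protein-subunit vaccine 89/135 = 65.9%, Vaccine A 1398/2508 = 55.7% → the protein-subunit vaccine
Overall: the protein-subunit vaccine 1029/2574 = 40.0%, Vaccine A 1666/3094 = 53.8% → Vaccine A
(Neither sweeps every age group, but Vaccine A has the higher pooled rate.)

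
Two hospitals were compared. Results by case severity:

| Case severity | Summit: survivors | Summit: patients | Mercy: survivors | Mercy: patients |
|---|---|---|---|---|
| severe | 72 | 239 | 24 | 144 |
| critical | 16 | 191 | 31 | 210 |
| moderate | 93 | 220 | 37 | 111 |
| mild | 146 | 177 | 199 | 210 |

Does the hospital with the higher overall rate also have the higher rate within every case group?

No

Severe: Summit 72/239 = 30.1%, Mercy 24/144 = 16.7% → Summit
Critical: Summit 16/191 = 8.4%, Mercy 31/210 = 14.8% → Mercy
Moderate: Summit 93/220 = 42.3%, Mercy 37/111 = 33.3% → Summit
Mild: Summit 146/177 = 82.5%, Mercy 199/210 = 94.8% → Mercy
Overall: Summit 327/827 = 39.5%, Mercy 291/675 = 43.1% → Mercy
Neither sweeps: Summit wins 2 of 4 groups, Mercy wins 2. Mercy wins overall but not every group — no Simpson reversal.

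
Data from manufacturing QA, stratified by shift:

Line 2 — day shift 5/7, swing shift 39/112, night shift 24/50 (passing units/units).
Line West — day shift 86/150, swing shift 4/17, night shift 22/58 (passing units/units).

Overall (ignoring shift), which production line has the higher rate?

Day shift: Line 2 5/7 = 71.4%, Line West 86/150 = 57.3% → Line 2
Swing shift: Line 2 39/112 = 34.8%, Line West 4/17 = 23.5% → Line 2
Night shift: Line 2 24/50 = 48.0%, Line West 22/58 = 37.9% → Line 2
Overall: Line 2 68/169 = 40.2%, Line West 112/225 = 49.8% → Line West
(Line 2 wins every shift group but Line West wins overall — Line 2's units skew toward the low-rate swing shift group.)

Line West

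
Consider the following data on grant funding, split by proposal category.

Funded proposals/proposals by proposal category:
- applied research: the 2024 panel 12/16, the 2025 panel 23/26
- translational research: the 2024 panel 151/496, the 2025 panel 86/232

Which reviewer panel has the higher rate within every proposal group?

Applied research: the 2024 panel 12/16 = 75.0%, the 2025 panel 23/26 = 88.5% → the 2025 panel
Translational research: the 2024 panel 151/496 = 30.4%, the 2025 panel 86/232 = 37.1% → the 2025 panel
The 2025 panel has the higher rate in both groups.

the 2025 panel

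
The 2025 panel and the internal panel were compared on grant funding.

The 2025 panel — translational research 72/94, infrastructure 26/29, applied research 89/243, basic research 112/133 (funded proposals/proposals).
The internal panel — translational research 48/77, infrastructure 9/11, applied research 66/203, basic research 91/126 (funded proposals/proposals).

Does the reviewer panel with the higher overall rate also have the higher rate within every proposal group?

Yes

Translational research: the 2025 panel 72/94 = 76.6%, the internal panel 48/77 = 62.3% → the 2025 panel
Infrastructure: the 2025 panel 26/29 = 89.7%, the internal panel 9/11 = 81.8% → the 2025 panel
Applied research: the 2025 panel 89/243 = 36.6%, the internal panel 66/203 = 32.5% → the 2025 panel
Basic research: the 2025 panel 112/133 = 84.2%, the internal panel 91/126 = 72.2% → the 2025 panel
Overall: the 2025 panel 299/499 = 59.9%, the internal panel 214/417 = 51.3% → the 2025 panel
The 2025 panel wins overall and in every proposal group — no reversal.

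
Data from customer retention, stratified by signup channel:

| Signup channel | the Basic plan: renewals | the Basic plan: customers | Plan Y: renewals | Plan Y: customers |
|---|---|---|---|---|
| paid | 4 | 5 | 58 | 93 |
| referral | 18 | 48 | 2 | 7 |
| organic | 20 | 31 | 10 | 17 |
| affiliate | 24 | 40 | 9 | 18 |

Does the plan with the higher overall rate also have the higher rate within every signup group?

Paid: the Basic plan 4/5 = 80.0%, Plan Y 58/93 = 62.4% → the Basic plan
Referral: the Basic plan 18/48 = 37.5%, Plan Y 2/7 = 28.6% → the Basic plan
Organic: the Basic plan 20/31 = 64.5%, Plan Y 10/17 = 58.8% → the Basic plan
Affiliate: the Basic plan 24/40 = 60.0%, Plan Y 9/18 = 50.0% → the Basic plan
Overall: the Basic plan 66/124 = 53.2%, Plan Y 79/135 = 58.5% → Plan Y
The Basic plan wins each signup group but Plan Y wins overall — the comparison reverses. The Basic plan's customers skew toward referral, which has a lower base rate.

No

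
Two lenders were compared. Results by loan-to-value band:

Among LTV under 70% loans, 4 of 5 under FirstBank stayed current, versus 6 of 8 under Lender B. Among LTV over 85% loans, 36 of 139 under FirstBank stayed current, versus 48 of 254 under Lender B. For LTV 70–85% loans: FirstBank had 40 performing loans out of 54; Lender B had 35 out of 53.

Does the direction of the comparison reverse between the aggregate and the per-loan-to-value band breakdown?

LTV under 70%: FirstBank 4/5 = 80.0%, Lender B 6/8 = 75.0% → FirstBank
LTV over 85%: FirstBank 36/139 = 25.9%, Lender B 48/254 = 18.9% → FirstBank
LTV 70–85%: FirstBank 40/54 = 74.1%, Lender B 35/53 = 66.0% → FirstBank
Overall: FirstBank 80/198 = 40.4%, Lender B 89/315 = 28.3% → FirstBank
FirstBank wins overall and in every loan-to-value group — no reversal.

No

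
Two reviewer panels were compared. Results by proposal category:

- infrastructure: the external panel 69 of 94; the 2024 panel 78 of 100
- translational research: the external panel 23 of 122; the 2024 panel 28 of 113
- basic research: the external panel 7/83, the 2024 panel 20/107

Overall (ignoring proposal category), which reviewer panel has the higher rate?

the 2024 panel

Infrastructure: the external panel 69/94 = 73.4%, the 2024 panel 78/100 = 78.0% → the 2024 panel
Translational research: the external panel 23/122 = 18.9%, the 2024 panel 28/113 = 24.8% → the 2024 panel
Basic research: the external panel 7/83 = 8.4%, the 2024 panel 20/107 = 18.7% → the 2024 panel
Overall: the external panel 99/299 = 33.1%, the 2024 panel 126/320 = 39.4% → the 2024 panel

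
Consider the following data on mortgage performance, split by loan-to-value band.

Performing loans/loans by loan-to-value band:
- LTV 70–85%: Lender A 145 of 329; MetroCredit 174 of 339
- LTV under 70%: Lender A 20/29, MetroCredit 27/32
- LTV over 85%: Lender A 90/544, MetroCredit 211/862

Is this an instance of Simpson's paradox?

No

LTV 70–85%: Lender A 145/329 = 44.1%, MetroCredit 174/339 = 51.3% → MetroCredit
LTV under 70%: Lender A 20/29 = 69.0%, MetroCredit 27/32 = 84.4% → MetroCredit
LTV over 85%: Lender A 90/544 = 16.5%, MetroCredit 211/862 = 24.5% → MetroCredit
Overall: Lender A 255/902 = 28.3%, MetroCredit 412/1233 = 33.4% → MetroCredit
MetroCredit wins overall and in every loan-to-value group — no reversal.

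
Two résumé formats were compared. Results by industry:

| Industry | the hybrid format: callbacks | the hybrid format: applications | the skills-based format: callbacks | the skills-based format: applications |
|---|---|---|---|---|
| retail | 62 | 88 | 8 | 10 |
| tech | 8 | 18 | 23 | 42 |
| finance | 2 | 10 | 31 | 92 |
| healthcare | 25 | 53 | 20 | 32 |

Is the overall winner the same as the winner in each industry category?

Retail: the hybrid format 62/88 = 70.5%, the skills-based format 8/10 = 80.0% → the skills-based format
Tech: the hybrid format 8/18 = 44.4%, the skills-based format 23/42 = 54.8% → the skills-based format
Finance: the hybrid format 2/10 = 20.0%, the skills-based format 31/92 = 33.7% → the skills-based format
Healthcare: the hybrid format 25/53 = 47.2%, the skills-based format 20/32 = 62.5% → the skills-based format
Overall: the hybrid format 97/169 = 57.4%, the skills-based format 82/176 = 46.6% → the hybrid format
The skills-based format wins each industry group but the hybrid format wins overall — the comparison reverses. The skills-based format's applications skew toward finance, which has a lower base rate.

No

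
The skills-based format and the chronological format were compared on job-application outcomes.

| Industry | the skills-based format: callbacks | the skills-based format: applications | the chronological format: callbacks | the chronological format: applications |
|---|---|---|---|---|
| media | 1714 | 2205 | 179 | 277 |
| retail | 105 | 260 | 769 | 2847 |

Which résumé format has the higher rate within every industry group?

the skills-based format

Media: the skills-based format 1714/2205 = 77.7%, the chronological format 179/277 = 64.6% → the skills-based format
Retail: the skills-based format 105/260 = 40.4%, the chronological format 769/2847 = 27.0% → the skills-based format
The skills-based format has the higher rate in both groups.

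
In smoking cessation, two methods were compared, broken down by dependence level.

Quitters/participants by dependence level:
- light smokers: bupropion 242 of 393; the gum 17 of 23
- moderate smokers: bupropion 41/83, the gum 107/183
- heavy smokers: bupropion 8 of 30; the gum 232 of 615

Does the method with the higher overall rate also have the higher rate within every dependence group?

No

Light smokers: bupropion 242/393 = 61.6%, the gum 17/23 = 73.9% → the gum
Moderate smokers: bupropion 41/83 = 49.4%, the gum 107/183 = 58.5% → the gum
Heavy smokers: bupropion 8/30 = 26.7%, the gum 232/615 = 37.7% → the gum
Overall: bupropion 291/506 = 57.5%, the gum 356/821 = 43.4% → bupropion
The gum wins each dependence group but bupropion wins overall — the comparison reverses. The gum's participants skew toward heavy smokers, which has a lower base rate.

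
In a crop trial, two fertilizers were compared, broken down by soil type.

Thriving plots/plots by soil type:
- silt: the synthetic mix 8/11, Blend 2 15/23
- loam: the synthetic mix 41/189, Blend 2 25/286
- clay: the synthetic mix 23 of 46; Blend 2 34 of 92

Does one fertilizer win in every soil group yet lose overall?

Silt: the synthetic mix 8/11 = 72.7%, Blend 2 15/23 = 65.2% → the synthetic mix
Loam: the synthetic mix 41/189 = 21.7%, Blend 2 25/286 = 8.7% → the synthetic mix
Clay: the synthetic mix 23/46 = 50.0%, Blend 2 34/92 = 37.0% → the synthetic mix
Overall: the synthetic mix 72/246 = 29.3%, Blend 2 74/401 = 18.5% → the synthetic mix
The synthetic mix wins overall and in every soil group — no reversal.

No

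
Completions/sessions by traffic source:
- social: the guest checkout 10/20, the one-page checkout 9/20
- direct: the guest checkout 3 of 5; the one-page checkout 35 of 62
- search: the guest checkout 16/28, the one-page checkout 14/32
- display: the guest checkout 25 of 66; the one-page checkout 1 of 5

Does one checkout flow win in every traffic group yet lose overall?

Social: the guest checkout 10/20 = 50.0%, the one-page checkout 9/20 = 45.0% → the guest checkout
Direct: the guest checkout 3/5 = 60.0%, the one-page checkout 35/62 = 56.5% → the guest checkout
Search: the guest checkout 16/28 = 57.1%, the one-page checkout 14/32 = 43.8% → the guest checkout
Display: the guest checkout 25/66 = 37.9%, the one-page checkout 1/5 = 20.0% → the guest checkout
Overall: the guest checkout 54/119 = 45.4%, the one-page checkout 59/119 = 49.6% → the one-page checkout
The guest checkout wins each traffic group but the one-page checkout wins overall — the comparison reverses. The guest checkout's sessions skew toward display, which has a lower base rate.

Yes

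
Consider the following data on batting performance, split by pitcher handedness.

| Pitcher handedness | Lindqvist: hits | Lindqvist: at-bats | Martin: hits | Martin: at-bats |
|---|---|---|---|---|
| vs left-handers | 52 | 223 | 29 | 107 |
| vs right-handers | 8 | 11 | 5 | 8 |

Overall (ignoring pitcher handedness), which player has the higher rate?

Vs left-handers: Lindqvist 52/223 = 23.3%, Martin 29/107 = 27.1% → Martin
Vs right-handers: Lindqvist 8/11 = 72.7%, Martin 5/8 = 62.5% → Lindqvist
Overall: Lindqvist 60/234 = 25.6%, Martin 34/115 = 29.6% → Martin
(Neither sweeps every pitcher group, but Martin has the higher pooled rate.)

Martin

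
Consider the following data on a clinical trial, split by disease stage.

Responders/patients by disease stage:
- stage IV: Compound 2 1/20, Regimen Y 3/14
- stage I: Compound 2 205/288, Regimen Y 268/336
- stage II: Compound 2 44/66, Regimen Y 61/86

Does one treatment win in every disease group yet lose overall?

Stage IV: Compound 2 1/20 = 5.0%, Regimen Y 3/14 = 21.4% → Regimen Y
Stage I: Compound 2 205/288 = 71.2%, Regimen Y 268/336 = 79.8% → Regimen Y
Stage II: Compound 2 44/66 = 66.7%, Regimen Y 61/86 = 70.9% → Regimen Y
Overall: Compound 2 250/374 = 66.8%, Regimen Y 332/436 = 76.1% → Regimen Y
Regimen Y wins overall and in every disease group — no reversal.

No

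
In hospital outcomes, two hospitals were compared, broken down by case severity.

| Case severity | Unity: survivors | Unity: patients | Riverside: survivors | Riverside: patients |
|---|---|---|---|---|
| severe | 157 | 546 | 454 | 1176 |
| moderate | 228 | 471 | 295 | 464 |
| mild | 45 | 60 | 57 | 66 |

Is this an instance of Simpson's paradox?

No

Severe: Unity 157/546 = 28.8%, Riverside 454/1176 = 38.6% → Riverside
Moderate: Unity 228/471 = 48.4%, Riverside 295/464 = 63.6% → Riverside
Mild: Unity 45/60 = 75.0%, Riverside 57/66 = 86.4% → Riverside
Overall: Unity 430/1077 = 39.9%, Riverside 806/1706 = 47.2% → Riverside
Riverside wins overall and in every case group — no reversal.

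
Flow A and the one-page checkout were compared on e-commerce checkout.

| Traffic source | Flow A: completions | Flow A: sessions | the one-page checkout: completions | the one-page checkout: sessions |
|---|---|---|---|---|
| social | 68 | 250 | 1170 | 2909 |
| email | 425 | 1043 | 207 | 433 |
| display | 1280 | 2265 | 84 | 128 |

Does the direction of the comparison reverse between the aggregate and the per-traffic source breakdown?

Yes

Social: Flow A 68/250 = 27.2%, the one-page checkout 1170/2909 = 40.2% → the one-page checkout
Email: Flow A 425/1043 = 40.7%, the one-page checkout 207/433 = 47.8% → the one-page checkout
Display: Flow A 1280/2265 = 56.5%, the one-page checkout 84/128 = 65.6% → the one-page checkout
Overall: Flow A 1773/3558 = 49.8%, the one-page checkout 1461/3470 = 42.1% → Flow A
The one-page checkout wins each traffic group but Flow A wins overall — the comparison reverses. The one-page checkout's sessions skew toward social, which has a lower base rate.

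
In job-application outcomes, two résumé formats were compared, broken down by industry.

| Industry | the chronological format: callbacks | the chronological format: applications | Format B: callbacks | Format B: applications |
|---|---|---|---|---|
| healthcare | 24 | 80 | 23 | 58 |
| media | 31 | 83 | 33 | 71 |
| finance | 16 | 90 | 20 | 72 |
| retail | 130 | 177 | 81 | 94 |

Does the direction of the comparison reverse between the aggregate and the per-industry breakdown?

No

Healthcare: the chronological format 24/80 = 30.0%, Format B 23/58 = 39.7% → Format B
Media: the chronological format 31/83 = 37.3%, Format B 33/71 = 46.5% → Format B
Finance: the chronological format 16/90 = 17.8%, Format B 20/72 = 27.8% → Format B
Retail: the chronological format 130/177 = 73.4%, Format B 81/94 = 86.2% → Format B
Overall: the chronological format 201/430 = 46.7%, Format B 157/295 = 53.2% → Format B
Format B wins overall and in every industry group — no reversal.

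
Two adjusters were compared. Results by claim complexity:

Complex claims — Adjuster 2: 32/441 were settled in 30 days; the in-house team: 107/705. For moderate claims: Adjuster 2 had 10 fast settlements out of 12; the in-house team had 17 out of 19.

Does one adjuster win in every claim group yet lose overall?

No

Complex: Adjuster 2 32/441 = 7.3%, the in-house team 107/705 = 15.2% → the in-house team
Moderate: Adjuster 2 10/12 = 83.3%, the in-house team 17/19 = 89.5% → the in-house team
Overall: Adjuster 2 42/453 = 9.3%, the in-house team 124/724 = 17.1% → the in-house team
The in-house team wins overall and in every claim group — no reversal.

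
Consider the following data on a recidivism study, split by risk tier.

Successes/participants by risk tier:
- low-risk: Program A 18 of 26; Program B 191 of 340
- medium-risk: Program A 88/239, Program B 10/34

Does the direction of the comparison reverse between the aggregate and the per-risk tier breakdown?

Low-risk: Program A 18/26 = 69.2%, Program B 191/340 = 56.2% → Program A
Medium-risk: Program A 88/239 = 36.8%, Program B 10/34 = 29.4% → Program A
Overall: Program A 106/265 = 40.0%, Program B 201/374 = 53.7% → Program B
Program A wins each risk group but Program B wins overall — the comparison reverses. Program A's participants skew toward medium-risk, which has a lower base rate.

Yes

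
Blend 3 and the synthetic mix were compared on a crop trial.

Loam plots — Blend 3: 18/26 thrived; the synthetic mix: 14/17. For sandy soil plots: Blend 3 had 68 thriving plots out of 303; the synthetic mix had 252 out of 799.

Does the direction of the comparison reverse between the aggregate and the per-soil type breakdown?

No

Loam: Blend 3 18/26 = 69.2%, the synthetic mix 14/17 = 82.4% → the synthetic mix
Sandy soil: Blend 3 68/303 = 22.4%, the synthetic mix 252/799 = 31.5% → the synthetic mix
Overall: Blend 3 86/329 = 26.1%, the synthetic mix 266/816 = 32.6% → the synthetic mix
The synthetic mix wins overall and in every soil group — no reversal.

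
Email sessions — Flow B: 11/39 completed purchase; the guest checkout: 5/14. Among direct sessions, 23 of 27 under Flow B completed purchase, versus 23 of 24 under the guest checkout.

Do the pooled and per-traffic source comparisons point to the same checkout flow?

Email: Flow B 11/39 = 28.2%, the guest checkout 5/14 = 35.7% → the guest checkout
Direct: Flow B 23/27 = 85.2%, the guest checkout 23/24 = 95.8% → the guest checkout
Overall: Flow B 34/66 = 51.5%, the guest checkout 28/38 = 73.7% → the guest checkout
The guest checkout wins overall and in every traffic group — no reversal.

Yes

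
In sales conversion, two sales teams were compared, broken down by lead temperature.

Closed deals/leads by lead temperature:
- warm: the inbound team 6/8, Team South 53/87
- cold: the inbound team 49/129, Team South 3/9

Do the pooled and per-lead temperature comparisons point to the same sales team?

No

Warm: the inbound team 6/8 = 75.0%, Team South 53/87 = 60.9% → the inbound team
Cold: the inbound team 49/129 = 38.0%, Team South 3/9 = 33.3% → the inbound team
Overall: the inbound team 55/137 = 40.1%, Team South 56/96 = 58.3% → Team South
The inbound team wins each lead group but Team South wins overall — the comparison reverses. The inbound team's leads skew toward cold, which has a lower base rate.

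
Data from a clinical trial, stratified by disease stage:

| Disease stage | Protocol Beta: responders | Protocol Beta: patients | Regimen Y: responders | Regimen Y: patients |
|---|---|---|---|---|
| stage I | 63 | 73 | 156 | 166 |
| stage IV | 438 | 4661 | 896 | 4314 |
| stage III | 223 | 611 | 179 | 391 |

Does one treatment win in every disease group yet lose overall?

Stage I: Protocol Beta 63/73 = 86.3%, Regimen Y 156/166 = 94.0% → Regimen Y
Stage IV: Protocol Beta 438/4661 = 9.4%, Regimen Y 896/4314 = 20.8% → Regimen Y
Stage III: Protocol Beta 223/611 = 36.5%, Regimen Y 179/391 = 45.8% → Regimen Y
Overall: Protocol Beta 724/5345 = 13.5%, Regimen Y 1231/4871 = 25.3% → Regimen Y
Regimen Y wins overall and in every disease group — no reversal.

No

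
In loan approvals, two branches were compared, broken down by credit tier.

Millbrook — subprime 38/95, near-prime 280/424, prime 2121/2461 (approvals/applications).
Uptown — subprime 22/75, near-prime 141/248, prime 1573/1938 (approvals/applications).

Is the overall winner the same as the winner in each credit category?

Subprime: Millbrook 38/95 = 40.0%, Uptown 22/75 = 29.3% → Millbrook
Near-prime: Millbrook 280/424 = 66.0%, Uptown 141/248 = 56.9% → Millbrook
Prime: Millbrook 2121/2461 = 86.2%, Uptown 1573/1938 = 81.2% → Millbrook
Overall: Millbrook 2439/2980 = 81.8%, Uptown 1736/2261 = 76.8% → Millbrook
Millbrook wins overall and in every credit group — no reversal.

Yes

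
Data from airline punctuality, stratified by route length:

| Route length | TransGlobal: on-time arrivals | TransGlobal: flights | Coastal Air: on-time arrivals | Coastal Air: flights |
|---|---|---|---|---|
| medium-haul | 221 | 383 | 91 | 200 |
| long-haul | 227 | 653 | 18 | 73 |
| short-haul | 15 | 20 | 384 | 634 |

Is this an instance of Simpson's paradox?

Medium-haul: TransGlobal 221/383 = 57.7%, Coastal Air 91/200 = 45.5% → TransGlobal
Long-haul: TransGlobal 227/653 = 34.8%, Coastal Air 18/73 = 24.7% → TransGlobal
Short-haul: TransGlobal 15/20 = 75.0%, Coastal Air 384/634 = 60.6% → TransGlobal
Overall: TransGlobal 463/1056 = 43.8%, Coastal Air 493/907 = 54.4% → Coastal Air
TransGlobal wins each route group but Coastal Air wins overall — the comparison reverses. TransGlobal's flights skew toward long-haul, which has a lower base rate.

Yes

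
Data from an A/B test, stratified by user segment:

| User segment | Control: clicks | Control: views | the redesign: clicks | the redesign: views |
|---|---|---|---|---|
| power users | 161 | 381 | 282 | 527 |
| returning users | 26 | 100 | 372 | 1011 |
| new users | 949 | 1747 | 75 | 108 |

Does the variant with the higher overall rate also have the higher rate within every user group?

Power users: Control 161/381 = 42.3%, the redesign 282/527 = 53.5% → the redesign
Returning users: Control 26/100 = 26.0%, the redesign 372/1011 = 36.8% → the redesign
New users: Control 949/1747 = 54.3%, the redesign 75/108 = 69.4% → the redesign
Overall: Control 1136/2228 = 51.0%, the redesign 729/1646 = 44.3% → Control
The redesign wins each user group but Control wins overall — the comparison reverses. The redesign's views skew toward returning users, which has a lower base rate.

No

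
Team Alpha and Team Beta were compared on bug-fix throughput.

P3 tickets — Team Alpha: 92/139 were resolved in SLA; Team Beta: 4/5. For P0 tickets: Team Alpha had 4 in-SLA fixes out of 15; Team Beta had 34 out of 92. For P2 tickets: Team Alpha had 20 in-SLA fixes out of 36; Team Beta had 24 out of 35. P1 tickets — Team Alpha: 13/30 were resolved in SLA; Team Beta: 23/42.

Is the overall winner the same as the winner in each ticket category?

P3: Team Alpha 92/139 = 66.2%, Team Beta 4/5 = 80.0% → Team Beta
P0: Team Alpha 4/15 = 26.7%, Team Beta 34/92 = 37.0% → Team Beta
P2: Team Alpha 20/36 = 55.6%, Team Beta 24/35 = 68.6% → Team Beta
P1: Team Alpha 13/30 = 43.3%, Team Beta 23/42 = 54.8% → Team Beta
Overall: Team Alpha 129/220 = 58.6%, Team Beta 85/174 = 48.9% → Team Alpha
Team Beta wins each ticket group but Team Alpha wins overall — the comparison reverses. Team Beta's tickets skew toward P0, which has a lower base rate.

No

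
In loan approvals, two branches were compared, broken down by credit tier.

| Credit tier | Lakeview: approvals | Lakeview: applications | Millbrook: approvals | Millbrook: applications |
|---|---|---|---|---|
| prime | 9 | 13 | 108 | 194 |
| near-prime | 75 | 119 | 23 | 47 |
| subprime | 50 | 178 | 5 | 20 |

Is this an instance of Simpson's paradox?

Yes

Prime: Lakeview 9/13 = 69.2%, Millbrook 108/194 = 55.7% → Lakeview
Near-prime: Lakeview 75/119 = 63.0%, Millbrook 23/47 = 48.9% → Lakeview
Subprime: Lakeview 50/178 = 28.1%, Millbrook 5/20 = 25.0% → Lakeview
Overall: Lakeview 134/310 = 43.2%, Millbrook 136/261 = 52.1% → Millbrook
Lakeview wins each credit group but Millbrook wins overall — the comparison reverses. Lakeview's applications skew toward subprime, which has a lower base rate.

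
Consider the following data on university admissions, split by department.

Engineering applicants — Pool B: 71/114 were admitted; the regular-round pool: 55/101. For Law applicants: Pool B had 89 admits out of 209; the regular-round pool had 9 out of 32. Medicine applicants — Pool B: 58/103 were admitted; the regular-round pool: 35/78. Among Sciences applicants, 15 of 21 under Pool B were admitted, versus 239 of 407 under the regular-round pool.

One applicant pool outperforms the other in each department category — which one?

Engineering: Pool B 71/114 = 62.3%, the regular-round pool 55/101 = 54.5% → Pool B
Law: Pool B 89/209 = 42.6%, the regular-round pool 9/32 = 28.1% → Pool B
Medicine: Pool B 58/103 = 56.3%, the regular-round pool 35/78 = 44.9% → Pool B
Sciences: Pool B 15/21 = 71.4%, the regular-round pool 239/407 = 58.7% → Pool B
Pool B has the higher rate in all 4 groups.

Pool B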